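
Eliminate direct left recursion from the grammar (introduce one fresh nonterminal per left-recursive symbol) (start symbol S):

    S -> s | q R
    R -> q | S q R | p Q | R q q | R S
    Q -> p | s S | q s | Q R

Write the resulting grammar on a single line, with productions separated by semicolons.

S -> s | q R; R -> q R' | S q R R' | p Q R'; Q -> p Q' | s S Q' | q s Q'; R' -> q q R' | S R' | ε; Q' -> R Q' | ε

R, Q are directly left-recursive.
For R: α = {q q, S}, β = {q, S q R, p Q}. Rewrite as R → β R' and R' → α R' | ε.
For Q: α = {R}, β = {p, s S, q s}. Rewrite as Q → β Q' and Q' → α Q' | ε.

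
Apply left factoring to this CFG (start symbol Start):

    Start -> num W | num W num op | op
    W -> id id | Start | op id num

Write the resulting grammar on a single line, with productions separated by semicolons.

Start has alternatives sharing prefix 'num W': factor to Start → num W Start1 with Start1 → ε | num op.

Start -> op | num W Start1; W -> id id | Start | op id num; Start1 -> ε | num op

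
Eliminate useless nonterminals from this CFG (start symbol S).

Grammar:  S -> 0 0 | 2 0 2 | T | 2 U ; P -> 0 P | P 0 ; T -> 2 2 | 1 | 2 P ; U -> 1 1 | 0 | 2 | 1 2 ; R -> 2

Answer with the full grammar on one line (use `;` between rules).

S -> 0 0 | 2 0 2 | T | 2 U; T -> 2 2 | 1; U -> 1 1 | 0 | 2 | 1 2

Generating nonterminals: {R, S, T, U}.
Reachable from S after that: {S, T, U}.
Removed useless symbols: {P, R} and every production mentioning them.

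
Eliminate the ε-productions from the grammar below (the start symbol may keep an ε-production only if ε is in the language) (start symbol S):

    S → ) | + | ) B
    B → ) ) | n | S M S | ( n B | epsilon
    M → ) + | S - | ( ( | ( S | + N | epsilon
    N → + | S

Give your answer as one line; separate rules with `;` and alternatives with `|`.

S → ) | + | ) B; B → ) ) | n | S M S | S S | ( n B | ( n; M → ) + | S - | ( ( | ( S | + N; N → + | S

Nullable nonterminals: {B, M}.
ε ∉ L(G), so no ε-production is kept.
For each production, add variants omitting each subset of nullable occurrences: B → S M S gives S M S | S S. B → ( n B gives ( n B | ( n.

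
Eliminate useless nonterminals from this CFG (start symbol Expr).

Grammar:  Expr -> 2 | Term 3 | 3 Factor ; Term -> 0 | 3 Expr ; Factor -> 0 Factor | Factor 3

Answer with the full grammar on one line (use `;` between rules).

Expr -> 2 | Term 3; Term -> 0 | 3 Expr

Generating nonterminals: {Expr, Term}.
Reachable from Expr after that: {Expr, Term}.
Removed useless symbols: {Factor} and every production mentioning them.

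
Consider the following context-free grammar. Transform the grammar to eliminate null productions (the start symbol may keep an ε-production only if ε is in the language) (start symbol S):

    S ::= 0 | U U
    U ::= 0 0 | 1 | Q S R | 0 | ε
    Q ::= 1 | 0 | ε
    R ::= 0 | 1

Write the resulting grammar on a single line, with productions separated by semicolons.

S ::= 0 | U U | U | ε; U ::= 0 0 | 1 | Q S R | Q R | S R | R | 0; Q ::= 1 | 0; R ::= 0 | 1

The nullable symbols are {Q, S, U}.
ε ∈ L(G) since S is nullable, so keep S → ε.
Expand every rule over subsets of its nullable positions: S → U U gives U U | U. U → Q S R gives Q S R | Q R | S R | R.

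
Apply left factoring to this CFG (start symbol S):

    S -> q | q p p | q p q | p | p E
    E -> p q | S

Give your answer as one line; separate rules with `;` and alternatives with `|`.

S has alternatives sharing prefix 'q': factor to S → q S' with S' → ε | p p | p q.
S has alternatives sharing prefix 'p': factor to S → p S'' with S'' → ε | E.
S' has alternatives sharing prefix 'p': factor to S' → p S''' with S''' → p | q.

S -> q S' | p S''; E -> p q | S; S' -> ε | p S'''; S'' -> ε | E; S''' -> p | q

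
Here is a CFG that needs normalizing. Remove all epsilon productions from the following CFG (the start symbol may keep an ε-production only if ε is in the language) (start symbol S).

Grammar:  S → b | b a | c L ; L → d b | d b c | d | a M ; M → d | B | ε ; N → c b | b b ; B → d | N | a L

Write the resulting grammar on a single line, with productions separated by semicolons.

The nullable symbols are {M}.
ε ∉ L(G), so no ε-production is kept.
For each production, add variants omitting each subset of nullable occurrences: L → a M gives a M | a.

S → b | b a | c L; L → d b | d b c | d | a M | a; M → d | B; N → c b | b b; B → d | N | a L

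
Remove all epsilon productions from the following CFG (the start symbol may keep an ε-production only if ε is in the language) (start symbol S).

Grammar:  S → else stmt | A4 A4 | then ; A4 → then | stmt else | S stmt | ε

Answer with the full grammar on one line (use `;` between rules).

S → else stmt | A4 A4 | A4 | then | ε; A4 → then | stmt else | S stmt | stmt

Nullable nonterminals: {A4, S}.
ε ∈ L(G) since S is nullable, so keep S → ε.
Add the nullable-subset variants: S → A4 A4 gives A4 A4 | A4. A4 → S stmt gives S stmt | stmt.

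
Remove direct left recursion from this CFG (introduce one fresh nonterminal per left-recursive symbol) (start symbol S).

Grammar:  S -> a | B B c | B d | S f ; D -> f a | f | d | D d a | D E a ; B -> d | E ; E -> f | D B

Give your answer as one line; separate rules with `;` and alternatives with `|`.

S -> a S' | B B c S' | B d S'; D -> f a D' | f D' | d D'; B -> d | E; E -> f | D B; S' -> f S' | eps; D' -> d a D' | E a D' | eps

S, D are directly left-recursive.
For S: α = {f}, β = {a, B B c, B d}. Rewrite as S → β S' and S' → α S' | ε.
For D: α = {d a, E a}, β = {f a, f, d}. Rewrite as D → β D' and D' → α D' | ε.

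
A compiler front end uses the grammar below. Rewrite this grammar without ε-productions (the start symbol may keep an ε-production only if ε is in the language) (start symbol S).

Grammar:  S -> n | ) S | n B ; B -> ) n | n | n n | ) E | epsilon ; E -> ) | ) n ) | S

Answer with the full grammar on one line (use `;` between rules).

S -> n | ) S | n B; B -> ) n | n | n n | ) E; E -> ) | ) n ) | S

Nullable set = {B}.
ε ∉ L(G), so no ε-production is kept.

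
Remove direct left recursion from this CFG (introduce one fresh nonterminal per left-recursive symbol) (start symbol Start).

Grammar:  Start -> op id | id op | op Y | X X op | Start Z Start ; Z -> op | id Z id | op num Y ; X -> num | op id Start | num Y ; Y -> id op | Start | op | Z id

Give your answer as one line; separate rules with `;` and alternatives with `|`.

Left recursion appears on Start.
For Start: α = {Z Start}, β = {op id, id op, op Y, X X op}. Rewrite as Start → β Start1 and Start1 → α Start1 | ε.

Start -> op id Start1 | id op Start1 | op Y Start1 | X X op Start1; Z -> op | id Z id | op num Y; X -> num | op id Start | num Y; Y -> id op | Start | op | Z id; Start1 -> Z Start Start1 | eps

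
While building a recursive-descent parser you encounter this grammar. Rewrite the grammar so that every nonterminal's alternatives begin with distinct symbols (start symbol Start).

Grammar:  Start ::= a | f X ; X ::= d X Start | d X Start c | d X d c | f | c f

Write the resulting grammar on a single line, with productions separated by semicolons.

X has alternatives sharing prefix 'd X': factor to X → d X X1 with X1 → Start | Start c | d c.
X1 has alternatives sharing prefix 'Start': factor to X1 → Start X11 with X11 → ε | c.

Start ::= a | f X; X ::= f | c f | d X X1; X1 ::= d c | Start X11; X11 ::= ε | c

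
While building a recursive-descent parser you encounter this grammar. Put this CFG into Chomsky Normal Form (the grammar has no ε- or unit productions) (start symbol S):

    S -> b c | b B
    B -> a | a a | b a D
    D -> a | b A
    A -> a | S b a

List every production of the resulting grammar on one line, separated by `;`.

S -> X1 X2 | X1 B; B -> a | X3 X3 | X1 Y1; D -> a | X1 A; A -> a | S Y2; X1 -> b; X2 -> c; X3 -> a; Y1 -> X3 D; Y2 -> X1 X3

Introduce a nonterminal for each terminal appearing in a rule of length ≥ 2: X1 → b, X2 → c, X3 → a.
Binarize each right-hand side of length ≥ 3 by chaining fresh nonterminals (Y1, Y2, …): affected rules were B → X1 X3 D; A → S X1 X3.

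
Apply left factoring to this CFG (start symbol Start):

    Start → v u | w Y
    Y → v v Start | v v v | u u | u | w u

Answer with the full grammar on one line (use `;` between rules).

Y has alternatives sharing prefix 'v v': factor to Y → v v Y1 with Y1 → Start | v.
Y has alternatives sharing prefix 'u': factor to Y → u Y2 with Y2 → u | ε.

Start → v u | w Y; Y → w u | v v Y1 | u Y2; Y1 → Start | v; Y2 → u | ε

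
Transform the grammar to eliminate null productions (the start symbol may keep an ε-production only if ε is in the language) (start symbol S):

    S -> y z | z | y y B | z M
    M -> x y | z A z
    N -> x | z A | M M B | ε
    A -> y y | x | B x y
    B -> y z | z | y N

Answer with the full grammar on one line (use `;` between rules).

S -> y z | z | y y B | z M; M -> x y | z A z; N -> x | z A | M M B; A -> y y | x | B x y; B -> y z | z | y N | y

The nullable symbols are {N}.
ε ∉ L(G), so no ε-production is kept.
Expand every rule over subsets of its nullable positions: B → y N gives y N | y.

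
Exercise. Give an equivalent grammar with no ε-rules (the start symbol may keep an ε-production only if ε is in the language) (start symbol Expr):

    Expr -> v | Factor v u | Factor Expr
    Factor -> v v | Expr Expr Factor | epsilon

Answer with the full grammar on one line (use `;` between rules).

Expr -> v | Factor v u | v u | Factor Expr; Factor -> v v | Expr Expr Factor | Expr Expr

Nullable nonterminals: {Factor}.
ε ∉ L(G), so no ε-production is kept.
Expand every rule over subsets of its nullable positions: Expr → Factor v u gives Factor v u | v u. Factor → Expr Expr Factor gives Expr Expr Factor | Expr Expr.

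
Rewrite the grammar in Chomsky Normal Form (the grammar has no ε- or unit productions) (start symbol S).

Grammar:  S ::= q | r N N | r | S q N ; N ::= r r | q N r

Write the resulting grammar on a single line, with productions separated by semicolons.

S ::= q | X1 Y1 | r | S Y2; N ::= X1 X1 | X2 Y3; X1 ::= r; X2 ::= q; Y1 ::= N N; Y2 ::= X2 N; Y3 ::= N X1

Introduce a nonterminal for each terminal appearing in a rule of length ≥ 2: X1 → r, X2 → q.
Binarize each right-hand side of length ≥ 3 by chaining fresh nonterminals (Y1, Y2, …): affected rules were S → X1 N N; S → S X2 N; N → X2 N X1.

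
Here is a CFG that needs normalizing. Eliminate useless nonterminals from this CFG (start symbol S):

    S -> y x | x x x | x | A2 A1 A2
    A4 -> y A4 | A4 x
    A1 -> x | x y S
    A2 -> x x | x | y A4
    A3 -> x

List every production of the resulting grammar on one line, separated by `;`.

S -> y x | x x x | x | A2 A1 A2; A1 -> x | x y S; A2 -> x x | x

Generating nonterminals: {A1, A2, A3, S}.
Reachable from S after that: {A1, A2, S}.
Removed useless symbols: {A3, A4} and every production mentioning them.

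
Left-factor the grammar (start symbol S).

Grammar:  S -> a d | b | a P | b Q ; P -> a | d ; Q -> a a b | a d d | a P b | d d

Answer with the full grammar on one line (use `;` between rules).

S has alternatives sharing prefix 'a': factor to S → a S' with S' → d | P.
S has alternatives sharing prefix 'b': factor to S → b S'' with S'' → ε | Q.
Q has alternatives sharing prefix 'a': factor to Q → a Q' with Q' → a b | d d | P b.

S -> a S' | b S''; P -> a | d; Q -> d d | a Q'; S' -> d | P; S'' -> ε | Q; Q' -> a b | d d | P b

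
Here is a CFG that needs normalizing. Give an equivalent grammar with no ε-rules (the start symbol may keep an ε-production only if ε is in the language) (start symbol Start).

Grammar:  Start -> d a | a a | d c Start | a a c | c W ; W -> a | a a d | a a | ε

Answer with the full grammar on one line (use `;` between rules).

The nullable symbols are {W}.
ε ∉ L(G), so no ε-production is kept.
Add the nullable-subset variants: Start → c W gives c W | c.

Start -> d a | a a | d c Start | a a c | c W | c; W -> a | a a d | a a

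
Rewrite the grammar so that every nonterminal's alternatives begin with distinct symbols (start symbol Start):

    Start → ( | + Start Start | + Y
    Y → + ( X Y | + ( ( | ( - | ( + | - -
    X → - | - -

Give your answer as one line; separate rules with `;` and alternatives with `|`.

Start has alternatives sharing prefix '+': factor to Start → + Start1 with Start1 → Start Start | Y.
Y has alternatives sharing prefix '+ (': factor to Y → + ( Y1 with Y1 → X Y | (.
Y has alternatives sharing prefix '(': factor to Y → ( Y2 with Y2 → - | +.
X has alternatives sharing prefix '-': factor to X → - X1 with X1 → ε | -.

Start → ( | + Start1; Y → - - | + ( Y1 | ( Y2; X → - X1; Start1 → Start Start | Y; Y1 → X Y | (; Y2 → - | +; X1 → eps | -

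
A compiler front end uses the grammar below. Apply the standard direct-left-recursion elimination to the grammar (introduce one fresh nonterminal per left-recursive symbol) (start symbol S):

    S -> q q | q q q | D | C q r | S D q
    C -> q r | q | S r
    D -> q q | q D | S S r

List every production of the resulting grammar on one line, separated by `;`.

S -> q q S' | q q q S' | D S' | C q r S'; C -> q r | q | S r; D -> q q | q D | S S r; S' -> D q S' | ε

Left recursion appears on S.
For S: α = {D q}, β = {q q, q q q, D, C q r}. Rewrite as S → β S' and S' → α S' | ε.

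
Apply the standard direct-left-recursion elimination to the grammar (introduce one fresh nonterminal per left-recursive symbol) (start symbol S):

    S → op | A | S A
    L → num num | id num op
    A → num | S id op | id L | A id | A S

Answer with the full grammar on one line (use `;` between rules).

S → op S' | A S'; L → num num | id num op; A → num A' | S id op A' | id L A'; S' → A S' | ε; A' → id A' | S A' | ε

Directly left-recursive nonterminals: S, A.
For S: α = {A}, β = {op, A}. Rewrite as S → β S' and S' → α S' | ε.
For A: α = {id, S}, β = {num, S id op, id L}. Rewrite as A → β A' and A' → α A' | ε.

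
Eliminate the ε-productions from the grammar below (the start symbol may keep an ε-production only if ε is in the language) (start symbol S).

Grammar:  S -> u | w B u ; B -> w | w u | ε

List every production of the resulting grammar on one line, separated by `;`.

S -> u | w B u | w u; B -> w | w u

The nullable symbols are {B}.
ε ∉ L(G), so no ε-production is kept.
Expand every rule over subsets of its nullable positions: S → w B u gives w B u | w u.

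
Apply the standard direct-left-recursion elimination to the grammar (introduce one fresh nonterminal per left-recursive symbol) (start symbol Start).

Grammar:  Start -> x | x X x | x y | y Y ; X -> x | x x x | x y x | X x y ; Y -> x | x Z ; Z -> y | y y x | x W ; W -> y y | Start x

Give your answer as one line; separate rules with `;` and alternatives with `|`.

X is directly left-recursive.
For X: α = {x y}, β = {x, x x x, x y x}. Rewrite as X → β X1 and X1 → α X1 | ε.

Start -> x | x X x | x y | y Y; X -> x X1 | x x x X1 | x y x X1; Y -> x | x Z; Z -> y | y y x | x W; W -> y y | Start x; X1 -> x y X1 | ε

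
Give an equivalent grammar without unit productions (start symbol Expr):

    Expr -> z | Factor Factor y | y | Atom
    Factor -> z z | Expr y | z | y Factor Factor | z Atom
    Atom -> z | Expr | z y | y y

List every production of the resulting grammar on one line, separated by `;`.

Unit pairs: Atom ⇒* {Expr}; Expr ⇒* {Atom}.
Replace each nonterminal's rules with the union of the non-unit rules of every nonterminal it unit-derives.

Expr -> z | z y | y y | Factor Factor y | y; Factor -> z z | Expr y | z | y Factor Factor | z Atom; Atom -> z | z y | y y | Factor Factor y | y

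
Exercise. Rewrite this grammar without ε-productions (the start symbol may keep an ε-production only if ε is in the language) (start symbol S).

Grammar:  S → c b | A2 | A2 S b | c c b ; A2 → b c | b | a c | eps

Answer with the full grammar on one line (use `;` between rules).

S → c b | A2 | A2 S b | A2 b | S b | b | c c b | eps; A2 → b c | b | a c

Nullable nonterminals: {A2, S}.
ε ∈ L(G) since S is nullable, so keep S → ε.
Expand every rule over subsets of its nullable positions: S → A2 S b gives A2 S b | A2 b | S b | b.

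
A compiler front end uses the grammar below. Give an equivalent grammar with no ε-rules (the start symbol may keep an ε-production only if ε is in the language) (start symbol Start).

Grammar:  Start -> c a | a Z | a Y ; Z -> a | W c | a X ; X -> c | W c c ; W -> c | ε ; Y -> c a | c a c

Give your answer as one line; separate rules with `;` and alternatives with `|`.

Nullable nonterminals: {W}.
ε ∉ L(G), so no ε-production is kept.
Expand every rule over subsets of its nullable positions: Z → W c gives W c | c. X → W c c gives W c c | c c.

Start -> c a | a Z | a Y; Z -> a | W c | c | a X; X -> c | W c c | c c; W -> c; Y -> c a | c a c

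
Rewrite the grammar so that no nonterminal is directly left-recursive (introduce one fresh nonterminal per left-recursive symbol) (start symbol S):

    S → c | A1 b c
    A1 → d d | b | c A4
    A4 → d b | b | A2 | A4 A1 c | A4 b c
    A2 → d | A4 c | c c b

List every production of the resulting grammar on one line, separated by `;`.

Left recursion appears on A4.
For A4: α = {A1 c, b c}, β = {d b, b, A2}. Rewrite as A4 → β A4' and A4' → α A4' | ε.

S → c | A1 b c; A1 → d d | b | c A4; A4 → d b A4' | b A4' | A2 A4'; A2 → d | A4 c | c c b; A4' → A1 c A4' | b c A4' | ε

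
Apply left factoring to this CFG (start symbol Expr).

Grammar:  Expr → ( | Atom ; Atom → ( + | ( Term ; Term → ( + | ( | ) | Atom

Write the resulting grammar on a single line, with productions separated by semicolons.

Atom has alternatives sharing prefix '(': factor to Atom → ( Atom1 with Atom1 → + | Term.
Term has alternatives sharing prefix '(': factor to Term → ( Term1 with Term1 → + | ε.

Expr → ( | Atom; Atom → ( Atom1; Term → ) | Atom | ( Term1; Atom1 → + | Term; Term1 → + | epsilon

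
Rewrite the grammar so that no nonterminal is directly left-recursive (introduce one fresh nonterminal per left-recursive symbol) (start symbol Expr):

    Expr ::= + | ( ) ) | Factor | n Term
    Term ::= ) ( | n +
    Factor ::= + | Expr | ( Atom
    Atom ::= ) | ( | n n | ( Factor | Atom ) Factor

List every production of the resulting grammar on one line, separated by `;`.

Directly left-recursive nonterminal: Atom.
For Atom: α = {) Factor}, β = {), (, n n, ( Factor}. Rewrite as Atom → β Atom1 and Atom1 → α Atom1 | ε.

Expr ::= + | ( ) ) | Factor | n Term; Term ::= ) ( | n +; Factor ::= + | Expr | ( Atom; Atom ::= ) Atom1 | ( Atom1 | n n Atom1 | ( Factor Atom1; Atom1 ::= ) Factor Atom1 | ε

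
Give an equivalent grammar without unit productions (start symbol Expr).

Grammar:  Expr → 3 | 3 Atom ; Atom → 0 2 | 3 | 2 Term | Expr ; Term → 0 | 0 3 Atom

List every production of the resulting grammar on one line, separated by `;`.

Expr → 3 | 3 Atom; Atom → 0 2 | 3 | 2 Term | 3 Atom; Term → 0 | 0 3 Atom

Unit pairs: Atom ⇒* {Expr}.
Replace each nonterminal's rules with the union of the non-unit rules of every nonterminal it unit-derives.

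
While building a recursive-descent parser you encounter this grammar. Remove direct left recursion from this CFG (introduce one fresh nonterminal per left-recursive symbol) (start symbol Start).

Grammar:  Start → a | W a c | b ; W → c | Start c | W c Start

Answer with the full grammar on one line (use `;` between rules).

Left recursion appears on W.
For W: α = {c Start}, β = {c, Start c}. Rewrite as W → β W1 and W1 → α W1 | ε.

Start → a | W a c | b; W → c W1 | Start c W1; W1 → c Start W1 | epsilon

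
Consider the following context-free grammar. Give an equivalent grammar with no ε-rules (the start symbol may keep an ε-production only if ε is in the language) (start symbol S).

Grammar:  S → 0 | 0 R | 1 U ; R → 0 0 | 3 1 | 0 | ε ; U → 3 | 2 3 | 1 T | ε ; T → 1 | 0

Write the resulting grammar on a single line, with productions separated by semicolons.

S → 0 | 0 R | 1 U | 1; R → 0 0 | 3 1 | 0; U → 3 | 2 3 | 1 T; T → 1 | 0

The nullable symbols are {R, U}.
ε ∉ L(G), so no ε-production is kept.
Add the nullable-subset variants: S → 1 U gives 1 U | 1.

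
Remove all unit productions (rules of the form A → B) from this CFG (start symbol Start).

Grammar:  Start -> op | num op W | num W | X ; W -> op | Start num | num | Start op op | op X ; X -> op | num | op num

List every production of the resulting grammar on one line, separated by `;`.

Start -> op | num op W | num W | num | op num; W -> op | Start num | num | Start op op | op X; X -> op | num | op num

Unit pairs: Start ⇒* {X}.
For each unit pair (A, B), copy every non-unit production of B to A, then drop all unit productions.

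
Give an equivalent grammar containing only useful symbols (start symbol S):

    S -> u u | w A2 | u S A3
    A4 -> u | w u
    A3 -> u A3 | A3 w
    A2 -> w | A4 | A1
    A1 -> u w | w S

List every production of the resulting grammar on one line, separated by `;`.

Generating nonterminals: {A1, A2, A4, S}.
Reachable from S after that: {A1, A2, A4, S}.
Removed useless symbols: {A3} and every production mentioning them.

S -> u u | w A2; A4 -> u | w u; A2 -> w | A4 | A1; A1 -> u w | w S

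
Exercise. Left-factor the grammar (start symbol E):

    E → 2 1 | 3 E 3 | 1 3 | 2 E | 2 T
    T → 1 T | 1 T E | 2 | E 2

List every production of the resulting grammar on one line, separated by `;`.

E → 3 E 3 | 1 3 | 2 E'; T → 2 | E 2 | 1 T T'; E' → 1 | E | T; T' → ε | E

E has alternatives sharing prefix '2': factor to E → 2 E' with E' → 1 | E | T.
T has alternatives sharing prefix '1 T': factor to T → 1 T T' with T' → ε | E.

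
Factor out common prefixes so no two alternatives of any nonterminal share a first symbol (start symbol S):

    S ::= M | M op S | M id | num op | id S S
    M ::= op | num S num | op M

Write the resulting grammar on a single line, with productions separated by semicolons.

S ::= num op | id S S | M S'; M ::= num S num | op M'; S' ::= ε | op S | id; M' ::= ε | M

S has alternatives sharing prefix 'M': factor to S → M S' with S' → ε | op S | id.
M has alternatives sharing prefix 'op': factor to M → op M' with M' → ε | M.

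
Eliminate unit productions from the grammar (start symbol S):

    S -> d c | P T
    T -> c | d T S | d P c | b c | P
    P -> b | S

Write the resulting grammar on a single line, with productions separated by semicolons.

S -> d c | P T; T -> d c | P T | b | c | d T S | d P c | b c; P -> d c | P T | b

Unit pairs: P ⇒* {S}; T ⇒* {P, S}.
For every A with A ⇒* B via unit rules, add B's non-unit alternatives to A; then delete every rule of the form X → Y.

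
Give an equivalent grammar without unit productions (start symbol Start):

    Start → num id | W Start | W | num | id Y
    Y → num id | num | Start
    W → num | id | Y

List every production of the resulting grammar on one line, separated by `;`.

Start → num id | W Start | num | id Y | id; Y → num id | W Start | num | id Y | id; W → num id | W Start | num | id Y | id

Unit pairs: Start ⇒* {W, Y}; W ⇒* {Start, Y}; Y ⇒* {Start, W}.
For each unit pair (A, B), copy every non-unit production of B to A, then drop all unit productions.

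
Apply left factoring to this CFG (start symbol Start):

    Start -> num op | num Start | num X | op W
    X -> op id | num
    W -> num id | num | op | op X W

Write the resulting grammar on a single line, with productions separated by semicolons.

Start has alternatives sharing prefix 'num': factor to Start → num Start1 with Start1 → op | Start | X.
W has alternatives sharing prefix 'num': factor to W → num W1 with W1 → id | ε.
W has alternatives sharing prefix 'op': factor to W → op W2 with W2 → ε | X W.

Start -> op W | num Start1; X -> op id | num; W -> num W1 | op W2; Start1 -> op | Start | X; W1 -> id | epsilon; W2 -> epsilon | X W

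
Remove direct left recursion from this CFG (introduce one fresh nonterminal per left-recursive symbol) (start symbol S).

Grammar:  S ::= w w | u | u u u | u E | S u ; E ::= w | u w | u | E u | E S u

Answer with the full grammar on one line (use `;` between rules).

S, E are directly left-recursive.
For S: α = {u}, β = {w w, u, u u u, u E}. Rewrite as S → β S' and S' → α S' | ε.
For E: α = {u, S u}, β = {w, u w, u}. Rewrite as E → β E' and E' → α E' | ε.

S ::= w w S' | u S' | u u u S' | u E S'; E ::= w E' | u w E' | u E'; S' ::= u S' | ε; E' ::= u E' | S u E' | ε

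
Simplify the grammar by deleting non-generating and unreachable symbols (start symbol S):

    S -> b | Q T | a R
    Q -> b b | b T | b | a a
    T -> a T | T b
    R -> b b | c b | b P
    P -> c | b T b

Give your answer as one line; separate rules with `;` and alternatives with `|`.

S -> b | a R; R -> b b | c b | b P; P -> c

Generating nonterminals: {P, Q, R, S}.
Reachable from S after that: {P, R, S}.
Removed useless symbols: {Q, T} and every production mentioning them.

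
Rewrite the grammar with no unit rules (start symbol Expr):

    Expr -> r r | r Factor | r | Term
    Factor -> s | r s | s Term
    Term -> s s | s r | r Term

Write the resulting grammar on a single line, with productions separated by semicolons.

Unit pairs: Expr ⇒* {Term}.
Replace each nonterminal's rules with the union of the non-unit rules of every nonterminal it unit-derives.

Expr -> s s | s r | r Term | r r | r Factor | r; Factor -> s | r s | s Term; Term -> s s | s r | r Term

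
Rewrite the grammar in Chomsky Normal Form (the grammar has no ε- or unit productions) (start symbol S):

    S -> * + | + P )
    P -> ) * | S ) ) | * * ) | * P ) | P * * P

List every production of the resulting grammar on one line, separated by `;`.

Introduce a nonterminal for each terminal appearing in a rule of length ≥ 2: X1 → *, X2 → +, X3 → ).
Binarize each right-hand side of length ≥ 3 by chaining fresh nonterminals (Y1, Y2, …): affected rules were S → X2 P X3; P → S X3 X3; P → X1 X1 X3; P → X1 P X3.

S -> X1 X2 | X2 Y1; P -> X3 X1 | S Y2 | X1 Y3 | X1 Y4 | P Y5; X1 -> *; X2 -> +; X3 -> ); Y1 -> P X3; Y2 -> X3 X3; Y3 -> X1 X3; Y4 -> P X3; Y5 -> X1 Y6; Y6 -> X1 P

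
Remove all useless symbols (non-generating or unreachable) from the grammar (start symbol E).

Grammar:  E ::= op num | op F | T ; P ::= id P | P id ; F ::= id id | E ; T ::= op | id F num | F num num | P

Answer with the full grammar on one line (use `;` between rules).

E ::= op num | op F | T; F ::= id id | E; T ::= op | id F num | F num num

Generating nonterminals: {E, F, T}.
Reachable from E after that: {E, F, T}.
Removed useless symbols: {P} and every production mentioning them.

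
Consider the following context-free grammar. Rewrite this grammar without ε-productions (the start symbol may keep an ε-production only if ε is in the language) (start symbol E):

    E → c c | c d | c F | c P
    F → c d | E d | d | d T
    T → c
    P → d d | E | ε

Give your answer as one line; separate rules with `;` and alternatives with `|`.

Nullable set = {P}.
ε ∉ L(G), so no ε-production is kept.
Add the nullable-subset variants: E → c P gives c P | c.

E → c c | c d | c F | c P | c; F → c d | E d | d | d T; T → c; P → d d | E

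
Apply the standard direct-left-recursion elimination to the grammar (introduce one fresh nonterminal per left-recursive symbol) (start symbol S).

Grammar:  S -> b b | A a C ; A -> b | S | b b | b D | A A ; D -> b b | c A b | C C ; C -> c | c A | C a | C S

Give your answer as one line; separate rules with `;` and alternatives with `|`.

Left recursion appears on A, C.
For A: α = {A}, β = {b, S, b b, b D}. Rewrite as A → β A' and A' → α A' | ε.
For C: α = {a, S}, β = {c, c A}. Rewrite as C → β C' and C' → α C' | ε.

S -> b b | A a C; A -> b A' | S A' | b b A' | b D A'; D -> b b | c A b | C C; C -> c C' | c A C'; A' -> A A' | epsilon; C' -> a C' | S C' | epsilon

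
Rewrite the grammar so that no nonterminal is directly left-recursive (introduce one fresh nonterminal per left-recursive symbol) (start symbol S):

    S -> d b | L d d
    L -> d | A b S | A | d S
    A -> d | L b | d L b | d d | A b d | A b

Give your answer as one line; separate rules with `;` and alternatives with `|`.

Directly left-recursive nonterminal: A.
For A: α = {b d, b}, β = {d, L b, d L b, d d}. Rewrite as A → β A' and A' → α A' | ε.

S -> d b | L d d; L -> d | A b S | A | d S; A -> d A' | L b A' | d L b A' | d d A'; A' -> b d A' | b A' | ε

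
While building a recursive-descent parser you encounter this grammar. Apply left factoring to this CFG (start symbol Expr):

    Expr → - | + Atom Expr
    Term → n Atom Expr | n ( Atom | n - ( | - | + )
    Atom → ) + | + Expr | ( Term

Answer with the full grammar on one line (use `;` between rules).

Expr → - | + Atom Expr; Term → - | + ) | n Term1; Atom → ) + | + Expr | ( Term; Term1 → Atom Expr | ( Atom | - (

Term has alternatives sharing prefix 'n': factor to Term → n Term1 with Term1 → Atom Expr | ( Atom | - (.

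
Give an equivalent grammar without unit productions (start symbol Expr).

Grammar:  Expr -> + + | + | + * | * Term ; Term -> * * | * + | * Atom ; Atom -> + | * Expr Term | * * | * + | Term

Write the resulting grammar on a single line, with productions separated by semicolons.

Unit pairs: Atom ⇒* {Term}.
For each unit pair (A, B), copy every non-unit production of B to A, then drop all unit productions.

Expr -> + + | + | + * | * Term; Term -> * * | * + | * Atom; Atom -> * * | * + | * Atom | + | * Expr Term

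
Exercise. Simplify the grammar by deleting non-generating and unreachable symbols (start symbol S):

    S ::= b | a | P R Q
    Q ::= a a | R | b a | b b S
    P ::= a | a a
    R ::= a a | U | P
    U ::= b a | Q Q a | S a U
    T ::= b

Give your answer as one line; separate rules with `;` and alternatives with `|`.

S ::= b | a | P R Q; Q ::= a a | R | b a | b b S; P ::= a | a a; R ::= a a | U | P; U ::= b a | Q Q a | S a U

Generating nonterminals: {P, Q, R, S, T, U}.
Reachable from S after that: {P, Q, R, S, U}.
Removed useless symbols: {T} and every production mentioning them.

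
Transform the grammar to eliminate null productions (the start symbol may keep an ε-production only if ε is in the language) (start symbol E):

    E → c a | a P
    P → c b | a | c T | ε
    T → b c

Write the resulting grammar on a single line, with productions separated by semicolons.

Nullable set = {P}.
ε ∉ L(G), so no ε-production is kept.
Add the nullable-subset variants: E → a P gives a P | a.

E → c a | a P | a; P → c b | a | c T; T → b c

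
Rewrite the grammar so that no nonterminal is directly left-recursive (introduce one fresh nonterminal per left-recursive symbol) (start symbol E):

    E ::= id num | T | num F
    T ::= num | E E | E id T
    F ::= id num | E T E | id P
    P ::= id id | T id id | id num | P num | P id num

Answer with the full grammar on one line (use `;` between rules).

E ::= id num | T | num F; T ::= num | E E | E id T; F ::= id num | E T E | id P; P ::= id id P' | T id id P' | id num P'; P' ::= num P' | id num P' | ε

Directly left-recursive nonterminal: P.
For P: α = {num, id num}, β = {id id, T id id, id num}. Rewrite as P → β P' and P' → α P' | ε.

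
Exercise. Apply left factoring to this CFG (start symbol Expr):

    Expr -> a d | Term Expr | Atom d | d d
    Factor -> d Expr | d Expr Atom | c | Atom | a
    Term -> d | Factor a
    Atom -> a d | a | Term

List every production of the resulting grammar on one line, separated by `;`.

Expr -> a d | Term Expr | Atom d | d d; Factor -> c | Atom | a | d Expr Factor1; Term -> d | Factor a; Atom -> Term | a Atom1; Factor1 -> ε | Atom; Atom1 -> d | ε

Factor has alternatives sharing prefix 'd Expr': factor to Factor → d Expr Factor1 with Factor1 → ε | Atom.
Atom has alternatives sharing prefix 'a': factor to Atom → a Atom1 with Atom1 → d | ε.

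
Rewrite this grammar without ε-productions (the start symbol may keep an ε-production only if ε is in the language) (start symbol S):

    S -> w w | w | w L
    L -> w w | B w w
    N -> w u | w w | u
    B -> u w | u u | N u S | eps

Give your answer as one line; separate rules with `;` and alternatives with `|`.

S -> w w | w | w L; L -> w w | B w w; N -> w u | w w | u; B -> u w | u u | N u S

Nullable nonterminals: {B}.
ε ∉ L(G), so no ε-production is kept.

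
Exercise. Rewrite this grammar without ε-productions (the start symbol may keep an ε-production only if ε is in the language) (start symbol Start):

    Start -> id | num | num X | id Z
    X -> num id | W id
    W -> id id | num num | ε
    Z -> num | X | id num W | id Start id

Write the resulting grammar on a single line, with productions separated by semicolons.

Start -> id | num | num X | id Z; X -> num id | W id | id; W -> id id | num num; Z -> num | X | id num W | id num | id Start id

Nullable nonterminals: {W}.
ε ∉ L(G), so no ε-production is kept.
For each production, add variants omitting each subset of nullable occurrences: X → W id gives W id | id. Z → id num W gives id num W | id num.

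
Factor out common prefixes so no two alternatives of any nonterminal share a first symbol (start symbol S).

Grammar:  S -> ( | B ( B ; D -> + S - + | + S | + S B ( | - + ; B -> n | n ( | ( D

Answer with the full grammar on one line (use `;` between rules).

D has alternatives sharing prefix '+ S': factor to D → + S D' with D' → - + | ε | B (.
B has alternatives sharing prefix 'n': factor to B → n B' with B' → ε | (.

S -> ( | B ( B; D -> - + | + S D'; B -> ( D | n B'; D' -> - + | eps | B (; B' -> eps | (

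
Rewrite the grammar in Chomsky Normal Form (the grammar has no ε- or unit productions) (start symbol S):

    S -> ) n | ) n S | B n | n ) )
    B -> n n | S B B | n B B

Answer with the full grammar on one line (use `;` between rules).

S -> X1 X2 | X1 Y1 | B X2 | X2 Y2; B -> X2 X2 | S Y3 | X2 Y4; X1 -> ); X2 -> n; Y1 -> X2 S; Y2 -> X1 X1; Y3 -> B B; Y4 -> B B

Introduce a nonterminal for each terminal appearing in a rule of length ≥ 2: X1 → ), X2 → n.
Binarize each right-hand side of length ≥ 3 by chaining fresh nonterminals (Y1, Y2, …): affected rules were S → X1 X2 S; S → X2 X1 X1; B → S B B; B → X2 B B.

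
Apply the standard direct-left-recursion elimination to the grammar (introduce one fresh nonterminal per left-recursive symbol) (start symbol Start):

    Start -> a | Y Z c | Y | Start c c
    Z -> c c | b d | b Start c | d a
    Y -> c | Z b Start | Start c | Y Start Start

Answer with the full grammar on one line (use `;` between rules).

Left recursion appears on Start, Y.
For Start: α = {c c}, β = {a, Y Z c, Y}. Rewrite as Start → β Start1 and Start1 → α Start1 | ε.
For Y: α = {Start Start}, β = {c, Z b Start, Start c}. Rewrite as Y → β Y1 and Y1 → α Y1 | ε.

Start -> a Start1 | Y Z c Start1 | Y Start1; Z -> c c | b d | b Start c | d a; Y -> c Y1 | Z b Start Y1 | Start c Y1; Start1 -> c c Start1 | ε; Y1 -> Start Start Y1 | ε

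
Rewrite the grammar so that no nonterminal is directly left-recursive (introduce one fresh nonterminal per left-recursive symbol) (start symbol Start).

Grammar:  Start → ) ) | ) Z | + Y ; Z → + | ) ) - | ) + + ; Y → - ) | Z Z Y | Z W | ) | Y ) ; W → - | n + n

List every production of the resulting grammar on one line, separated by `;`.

Start → ) ) | ) Z | + Y; Z → + | ) ) - | ) + +; Y → - ) Y1 | Z Z Y Y1 | Z W Y1 | ) Y1; W → - | n + n; Y1 → ) Y1 | epsilon

Y is directly left-recursive.
For Y: α = {)}, β = {- ), Z Z Y, Z W, )}. Rewrite as Y → β Y1 and Y1 → α Y1 | ε.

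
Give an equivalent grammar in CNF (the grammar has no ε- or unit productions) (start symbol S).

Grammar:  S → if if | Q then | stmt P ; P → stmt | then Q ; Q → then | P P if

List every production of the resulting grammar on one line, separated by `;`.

S → X1 X1 | Q X2 | X3 P; P → stmt | X2 Q; Q → then | P Y1; X1 → if; X2 → then; X3 → stmt; Y1 → P X1

Introduce a nonterminal for each terminal appearing in a rule of length ≥ 2: X1 → if, X2 → then, X3 → stmt.
Binarize each right-hand side of length ≥ 3 by chaining fresh nonterminals (Y1, Y2, …): affected rules were Q → P P X1.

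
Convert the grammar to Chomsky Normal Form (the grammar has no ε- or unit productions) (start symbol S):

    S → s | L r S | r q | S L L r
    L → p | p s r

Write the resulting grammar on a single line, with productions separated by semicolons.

Introduce a nonterminal for each terminal appearing in a rule of length ≥ 2: X1 → r, X2 → q, X3 → p, X4 → s.
Binarize each right-hand side of length ≥ 3 by chaining fresh nonterminals (Y1, Y2, …): affected rules were S → L X1 S; S → S L L X1; L → X3 X4 X1.

S → s | L Y1 | X1 X2 | S Y2; L → p | X3 Y4; X1 → r; X2 → q; X3 → p; X4 → s; Y1 → X1 S; Y2 → L Y3; Y3 → L X1; Y4 → X4 X1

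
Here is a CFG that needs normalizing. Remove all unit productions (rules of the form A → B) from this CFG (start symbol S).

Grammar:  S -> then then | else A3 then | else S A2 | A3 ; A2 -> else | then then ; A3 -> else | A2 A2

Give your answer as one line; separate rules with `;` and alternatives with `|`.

S -> then then | else A3 then | else S A2 | else | A2 A2; A2 -> else | then then; A3 -> else | A2 A2

Unit pairs: S ⇒* {A3}.
Replace each nonterminal's rules with the union of the non-unit rules of every nonterminal it unit-derives.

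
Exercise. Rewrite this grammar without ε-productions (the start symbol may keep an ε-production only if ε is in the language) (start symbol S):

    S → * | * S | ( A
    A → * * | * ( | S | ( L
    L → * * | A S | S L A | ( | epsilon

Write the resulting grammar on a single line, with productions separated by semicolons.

S → * | * S | ( A; A → * * | * ( | S | ( L | (; L → * * | A S | S L A | S A | (

Nullable nonterminals: {L}.
ε ∉ L(G), so no ε-production is kept.
Add the nullable-subset variants: A → ( L gives ( L | (. L → S L A gives S L A | S A.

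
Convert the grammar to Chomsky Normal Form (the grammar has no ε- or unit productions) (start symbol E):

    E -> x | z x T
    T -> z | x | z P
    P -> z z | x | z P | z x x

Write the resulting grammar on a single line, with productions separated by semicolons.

E -> x | X1 Y1; T -> z | x | X1 P; P -> X1 X1 | x | X1 P | X1 Y2; X1 -> z; X2 -> x; Y1 -> X2 T; Y2 -> X2 X2

Introduce a nonterminal for each terminal appearing in a rule of length ≥ 2: X1 → z, X2 → x.
Binarize each right-hand side of length ≥ 3 by chaining fresh nonterminals (Y1, Y2, …): affected rules were E → X1 X2 T; P → X1 X2 X2.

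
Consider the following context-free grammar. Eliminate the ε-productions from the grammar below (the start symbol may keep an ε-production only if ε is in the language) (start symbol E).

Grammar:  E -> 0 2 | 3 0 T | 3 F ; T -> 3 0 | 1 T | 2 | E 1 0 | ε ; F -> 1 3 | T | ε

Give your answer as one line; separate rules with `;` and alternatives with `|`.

E -> 0 2 | 3 0 T | 3 0 | 3 F | 3; T -> 3 0 | 1 T | 1 | 2 | E 1 0; F -> 1 3 | T

The nullable symbols are {F, T}.
ε ∉ L(G), so no ε-production is kept.
For each production, add variants omitting each subset of nullable occurrences: E → 3 0 T gives 3 0 T | 3 0. E → 3 F gives 3 F | 3. T → 1 T gives 1 T | 1.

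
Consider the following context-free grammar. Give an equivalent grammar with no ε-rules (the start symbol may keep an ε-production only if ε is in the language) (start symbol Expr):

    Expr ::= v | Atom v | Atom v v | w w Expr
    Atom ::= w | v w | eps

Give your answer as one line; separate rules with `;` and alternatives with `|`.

The nullable symbols are {Atom}.
ε ∉ L(G), so no ε-production is kept.
Expand every rule over subsets of its nullable positions: Expr → Atom v v gives Atom v v | v v.

Expr ::= v | Atom v | Atom v v | v v | w w Expr; Atom ::= w | v w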